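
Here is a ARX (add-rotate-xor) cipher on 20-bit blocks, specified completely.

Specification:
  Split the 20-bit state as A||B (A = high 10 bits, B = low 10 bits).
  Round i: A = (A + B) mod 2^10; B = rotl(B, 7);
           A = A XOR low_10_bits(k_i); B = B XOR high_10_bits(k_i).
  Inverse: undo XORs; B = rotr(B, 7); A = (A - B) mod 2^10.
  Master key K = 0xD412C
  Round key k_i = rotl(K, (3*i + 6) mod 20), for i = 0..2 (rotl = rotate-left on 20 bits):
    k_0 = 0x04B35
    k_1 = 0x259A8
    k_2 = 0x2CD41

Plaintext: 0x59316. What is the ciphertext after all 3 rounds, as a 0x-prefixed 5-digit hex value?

0x538AC

s_0 = plaintext = 0x59316
s_1 = Round(s_0, k_0) = 0xD3F70
s_2 = Round(s_1, k_1) = 0xC5CF8
s_3 = Round(s_2, k_2) = 0x538AC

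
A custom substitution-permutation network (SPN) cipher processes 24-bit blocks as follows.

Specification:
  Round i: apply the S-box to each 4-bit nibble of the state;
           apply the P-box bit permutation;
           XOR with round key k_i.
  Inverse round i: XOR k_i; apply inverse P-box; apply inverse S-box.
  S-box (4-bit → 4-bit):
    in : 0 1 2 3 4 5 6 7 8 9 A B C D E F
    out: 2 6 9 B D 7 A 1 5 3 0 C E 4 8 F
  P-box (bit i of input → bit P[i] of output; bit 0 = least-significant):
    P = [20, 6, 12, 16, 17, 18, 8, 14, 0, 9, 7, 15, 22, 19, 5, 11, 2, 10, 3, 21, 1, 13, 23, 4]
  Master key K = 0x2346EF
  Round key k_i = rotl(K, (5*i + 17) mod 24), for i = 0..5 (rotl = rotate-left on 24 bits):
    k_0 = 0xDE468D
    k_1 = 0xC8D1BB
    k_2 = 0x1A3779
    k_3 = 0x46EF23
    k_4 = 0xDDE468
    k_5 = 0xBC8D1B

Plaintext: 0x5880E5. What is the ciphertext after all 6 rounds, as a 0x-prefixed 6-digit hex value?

s_0 = plaintext = 0x5880E5
s_1 = Round(s_0, k_0) = 0x0E34E3
s_2 = Round(s_1, k_1) = 0xB1397A
s_3 = Round(s_2, k_2) = 0xD03960
s_4 = Round(s_3, k_3) = 0x8AA162
s_5 = Round(s_4, k_4) = 0x48A6EA
s_6 = Round(s_5, k_5) = 0x3C4F05

0x3C4F05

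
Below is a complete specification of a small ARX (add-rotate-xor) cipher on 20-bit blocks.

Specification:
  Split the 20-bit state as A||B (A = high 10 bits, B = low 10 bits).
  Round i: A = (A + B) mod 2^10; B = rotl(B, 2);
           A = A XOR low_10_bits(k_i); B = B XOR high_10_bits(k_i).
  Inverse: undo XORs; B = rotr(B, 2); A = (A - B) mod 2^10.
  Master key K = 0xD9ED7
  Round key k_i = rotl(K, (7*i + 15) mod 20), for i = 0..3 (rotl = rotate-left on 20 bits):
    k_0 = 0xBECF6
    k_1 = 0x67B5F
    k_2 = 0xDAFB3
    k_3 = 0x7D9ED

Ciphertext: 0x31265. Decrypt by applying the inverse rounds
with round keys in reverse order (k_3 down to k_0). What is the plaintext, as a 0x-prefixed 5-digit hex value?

s_0 = ciphertext = 0x31265
s_1 = InvRound(s_0, k_3) = 0x517E4
s_2 = InvRound(s_1, k_2) = 0xF4F23
s_3 = InvRound(s_2, k_1) = 0xB75AF
s_4 = InvRound(s_3, k_0) = 0x558D5

0x558D5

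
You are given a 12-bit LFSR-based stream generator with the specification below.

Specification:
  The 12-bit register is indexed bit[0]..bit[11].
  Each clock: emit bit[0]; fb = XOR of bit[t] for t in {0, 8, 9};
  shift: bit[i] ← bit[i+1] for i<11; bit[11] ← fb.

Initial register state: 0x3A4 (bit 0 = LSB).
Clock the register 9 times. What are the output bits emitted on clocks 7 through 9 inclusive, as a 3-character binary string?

reg_0 = 0x3A4
clock 1: out=0, reg = 0x1D2
clock 2: out=0, reg = 0x8E9
clock 3: out=1, reg = 0xC74
clock 4: out=0, reg = 0x63A
clock 5: out=0, reg = 0xB1D
clock 6: out=1, reg = 0xD8E
clock 7: out=0, reg = 0xEC7
clock 8: out=1, reg = 0x763
clock 9: out=1, reg = 0xBB1

011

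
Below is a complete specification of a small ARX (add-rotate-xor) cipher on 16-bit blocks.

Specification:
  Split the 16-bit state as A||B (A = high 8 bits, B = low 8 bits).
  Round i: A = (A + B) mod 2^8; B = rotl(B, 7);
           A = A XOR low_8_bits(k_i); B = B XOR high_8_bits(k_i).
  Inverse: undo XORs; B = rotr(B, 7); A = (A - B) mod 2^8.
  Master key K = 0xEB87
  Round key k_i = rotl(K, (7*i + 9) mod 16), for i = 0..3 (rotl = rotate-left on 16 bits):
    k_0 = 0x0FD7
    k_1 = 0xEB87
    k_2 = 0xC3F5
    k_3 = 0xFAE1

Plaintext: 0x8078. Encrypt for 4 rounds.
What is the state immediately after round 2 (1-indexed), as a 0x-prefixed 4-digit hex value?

s_0 = plaintext = 0x8078
s_1 = Round(s_0, k_0) = 0x2F33
s_2 = Round(s_1, k_1) = 0xE572
s_3 = Round(s_2, k_2) = 0xA2FA
s_4 = Round(s_3, k_3) = 0x7D87

0xE572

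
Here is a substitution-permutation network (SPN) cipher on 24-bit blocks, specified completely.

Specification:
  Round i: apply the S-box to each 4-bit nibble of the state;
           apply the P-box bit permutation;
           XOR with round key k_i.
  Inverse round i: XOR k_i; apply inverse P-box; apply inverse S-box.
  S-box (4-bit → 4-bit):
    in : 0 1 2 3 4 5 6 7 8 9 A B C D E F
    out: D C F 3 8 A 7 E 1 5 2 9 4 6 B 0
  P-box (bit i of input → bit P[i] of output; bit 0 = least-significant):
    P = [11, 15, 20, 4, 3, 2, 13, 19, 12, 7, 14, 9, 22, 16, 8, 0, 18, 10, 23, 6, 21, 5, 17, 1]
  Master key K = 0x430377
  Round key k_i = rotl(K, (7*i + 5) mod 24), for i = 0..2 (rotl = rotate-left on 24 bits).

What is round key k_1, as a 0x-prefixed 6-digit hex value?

K = 0x430377
k_0 = rotl(K, (7*0+5) mod 24) = rotl(K, 5) = 0x606EE8
k_1 = rotl(K, (7*1+5) mod 24) = rotl(K, 12) = 0x377430

0x377430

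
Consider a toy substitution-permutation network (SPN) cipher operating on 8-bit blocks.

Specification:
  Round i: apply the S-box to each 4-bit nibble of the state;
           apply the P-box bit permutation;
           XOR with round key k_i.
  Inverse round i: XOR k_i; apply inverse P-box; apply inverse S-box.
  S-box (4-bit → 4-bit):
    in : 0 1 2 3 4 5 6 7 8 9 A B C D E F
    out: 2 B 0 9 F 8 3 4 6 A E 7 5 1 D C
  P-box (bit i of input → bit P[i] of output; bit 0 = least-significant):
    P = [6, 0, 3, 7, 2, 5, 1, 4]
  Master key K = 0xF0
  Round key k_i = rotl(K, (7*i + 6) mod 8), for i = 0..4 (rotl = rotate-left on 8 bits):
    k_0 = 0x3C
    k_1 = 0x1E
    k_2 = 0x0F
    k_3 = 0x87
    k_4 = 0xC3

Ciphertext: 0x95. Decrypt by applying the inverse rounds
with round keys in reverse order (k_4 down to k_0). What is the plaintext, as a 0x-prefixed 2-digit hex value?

s_0 = ciphertext = 0x95
s_1 = InvRound(s_0, k_4) = 0xED
s_2 = InvRound(s_1, k_3) = 0x8C
s_3 = InvRound(s_2, k_2) = 0x79
s_4 = InvRound(s_3, k_1) = 0xB6
s_5 = InvRound(s_4, k_0) = 0x7F

0x7F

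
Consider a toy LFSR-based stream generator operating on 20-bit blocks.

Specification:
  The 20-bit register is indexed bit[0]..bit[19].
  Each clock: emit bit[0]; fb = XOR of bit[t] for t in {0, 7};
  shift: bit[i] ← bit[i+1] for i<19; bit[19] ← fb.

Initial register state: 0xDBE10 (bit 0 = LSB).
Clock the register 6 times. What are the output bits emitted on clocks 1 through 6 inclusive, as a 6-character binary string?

000010

reg_0 = 0xDBE10
clock 1: out=0, reg = 0x6DF08
clock 2: out=0, reg = 0x36F84
clock 3: out=0, reg = 0x9B7C2
clock 4: out=0, reg = 0xCDBE1
clock 5: out=1, reg = 0x66DF0
clock 6: out=0, reg = 0xB36F8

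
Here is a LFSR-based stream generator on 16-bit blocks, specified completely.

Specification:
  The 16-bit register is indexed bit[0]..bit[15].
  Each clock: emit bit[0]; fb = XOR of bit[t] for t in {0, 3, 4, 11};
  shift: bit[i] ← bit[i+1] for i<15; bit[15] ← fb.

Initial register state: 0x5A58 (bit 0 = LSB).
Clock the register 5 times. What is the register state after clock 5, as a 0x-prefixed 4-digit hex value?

0xEAD2

reg_0 = 0x5A58
clock 1: out=0, reg = 0xAD2C
clock 2: out=0, reg = 0x5696
clock 3: out=0, reg = 0xAB4B
clock 4: out=1, reg = 0xD5A5
clock 5: out=1, reg = 0xEAD2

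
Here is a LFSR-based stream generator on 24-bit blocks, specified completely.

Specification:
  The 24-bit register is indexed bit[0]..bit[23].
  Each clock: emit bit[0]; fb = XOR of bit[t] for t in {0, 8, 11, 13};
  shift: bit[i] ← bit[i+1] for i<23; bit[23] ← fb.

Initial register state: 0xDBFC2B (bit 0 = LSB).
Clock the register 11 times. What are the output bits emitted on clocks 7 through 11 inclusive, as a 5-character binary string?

reg_0 = 0xDBFC2B
clock 1: out=1, reg = 0xEDFE15
clock 2: out=1, reg = 0xF6FF0A
clock 3: out=0, reg = 0xFB7F85
clock 4: out=1, reg = 0x7DBFC2
clock 5: out=0, reg = 0xBEDFE1
clock 6: out=1, reg = 0xDF6FF0
clock 7: out=0, reg = 0xEFB7F8
clock 8: out=0, reg = 0x77DBFC
clock 9: out=0, reg = 0x3BEDFE
clock 10: out=0, reg = 0x9DF6FF
clock 11: out=1, reg = 0x4EFB7F

00001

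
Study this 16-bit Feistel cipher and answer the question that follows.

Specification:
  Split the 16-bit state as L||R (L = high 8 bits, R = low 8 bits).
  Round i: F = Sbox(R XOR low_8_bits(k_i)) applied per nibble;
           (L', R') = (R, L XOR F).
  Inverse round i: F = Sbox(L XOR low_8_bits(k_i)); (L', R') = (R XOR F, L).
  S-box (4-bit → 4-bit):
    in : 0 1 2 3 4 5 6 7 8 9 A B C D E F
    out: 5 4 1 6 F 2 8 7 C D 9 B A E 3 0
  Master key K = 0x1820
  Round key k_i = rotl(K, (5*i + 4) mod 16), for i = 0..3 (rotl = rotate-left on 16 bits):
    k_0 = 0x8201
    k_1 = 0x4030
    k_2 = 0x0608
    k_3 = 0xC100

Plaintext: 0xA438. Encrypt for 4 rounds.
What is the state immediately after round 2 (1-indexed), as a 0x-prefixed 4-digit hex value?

0xC935

s_0 = plaintext = 0xA438
s_1 = Round(s_0, k_0) = 0x38C9
s_2 = Round(s_1, k_1) = 0xC935
s_3 = Round(s_2, k_2) = 0x35A7
s_4 = Round(s_3, k_3) = 0xA7A2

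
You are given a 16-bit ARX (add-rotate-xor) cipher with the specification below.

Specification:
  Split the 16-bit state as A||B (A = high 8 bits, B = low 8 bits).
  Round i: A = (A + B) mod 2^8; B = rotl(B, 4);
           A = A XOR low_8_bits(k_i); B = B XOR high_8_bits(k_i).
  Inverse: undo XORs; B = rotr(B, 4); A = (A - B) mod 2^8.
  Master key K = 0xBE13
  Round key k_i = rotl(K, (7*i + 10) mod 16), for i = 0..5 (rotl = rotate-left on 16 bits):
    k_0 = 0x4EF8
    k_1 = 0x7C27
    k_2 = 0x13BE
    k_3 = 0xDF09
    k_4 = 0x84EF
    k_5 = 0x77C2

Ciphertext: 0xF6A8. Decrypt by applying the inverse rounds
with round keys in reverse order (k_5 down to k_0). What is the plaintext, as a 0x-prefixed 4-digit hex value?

s_0 = ciphertext = 0xF6A8
s_1 = InvRound(s_0, k_5) = 0x37FD
s_2 = InvRound(s_1, k_4) = 0x4197
s_3 = InvRound(s_2, k_3) = 0xC484
s_4 = InvRound(s_3, k_2) = 0x0179
s_5 = InvRound(s_4, k_1) = 0xD650
s_6 = InvRound(s_5, k_0) = 0x4DE1

0x4DE1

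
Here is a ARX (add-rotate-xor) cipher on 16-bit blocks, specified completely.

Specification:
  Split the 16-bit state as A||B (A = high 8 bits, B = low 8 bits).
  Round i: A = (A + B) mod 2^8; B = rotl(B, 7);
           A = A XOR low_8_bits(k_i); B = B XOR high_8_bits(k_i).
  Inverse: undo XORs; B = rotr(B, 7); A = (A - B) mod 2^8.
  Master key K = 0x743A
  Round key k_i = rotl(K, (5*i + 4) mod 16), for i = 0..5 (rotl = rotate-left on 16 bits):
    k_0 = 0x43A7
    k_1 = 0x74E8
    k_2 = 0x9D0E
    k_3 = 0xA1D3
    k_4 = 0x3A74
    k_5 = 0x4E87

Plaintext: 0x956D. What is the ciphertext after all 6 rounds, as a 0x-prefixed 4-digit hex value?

s_0 = plaintext = 0x956D
s_1 = Round(s_0, k_0) = 0xA5F5
s_2 = Round(s_1, k_1) = 0x728E
s_3 = Round(s_2, k_2) = 0x0EDA
s_4 = Round(s_3, k_3) = 0x3BCC
s_5 = Round(s_4, k_4) = 0x735C
s_6 = Round(s_5, k_5) = 0x4860

0x4860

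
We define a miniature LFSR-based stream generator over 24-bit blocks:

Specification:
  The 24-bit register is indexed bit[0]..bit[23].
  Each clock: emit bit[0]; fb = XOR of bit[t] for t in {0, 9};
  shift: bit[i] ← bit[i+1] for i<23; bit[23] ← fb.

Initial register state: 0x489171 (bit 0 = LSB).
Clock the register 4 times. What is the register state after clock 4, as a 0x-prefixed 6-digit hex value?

0x948917

reg_0 = 0x489171
clock 1: out=1, reg = 0xA448B8
clock 2: out=0, reg = 0x52245C
clock 3: out=0, reg = 0x29122E
clock 4: out=0, reg = 0x948917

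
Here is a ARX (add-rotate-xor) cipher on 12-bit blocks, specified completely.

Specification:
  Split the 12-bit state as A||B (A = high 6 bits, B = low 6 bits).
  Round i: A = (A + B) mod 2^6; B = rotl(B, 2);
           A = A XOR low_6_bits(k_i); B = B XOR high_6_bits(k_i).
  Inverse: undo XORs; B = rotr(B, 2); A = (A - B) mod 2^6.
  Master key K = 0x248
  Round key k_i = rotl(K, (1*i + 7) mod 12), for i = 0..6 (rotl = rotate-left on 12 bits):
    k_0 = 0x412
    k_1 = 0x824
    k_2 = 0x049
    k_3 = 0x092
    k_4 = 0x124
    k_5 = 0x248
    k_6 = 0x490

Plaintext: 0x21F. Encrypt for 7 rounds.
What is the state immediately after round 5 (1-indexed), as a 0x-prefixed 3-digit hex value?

0x18A

s_0 = plaintext = 0x21F
s_1 = Round(s_0, k_0) = 0xD6D
s_2 = Round(s_1, k_1) = 0x196
s_3 = Round(s_2, k_2) = 0x558
s_4 = Round(s_3, k_3) = 0xFE3
s_5 = Round(s_4, k_4) = 0x18A
s_6 = Round(s_5, k_5) = 0x621
s_7 = Round(s_6, k_6) = 0xA54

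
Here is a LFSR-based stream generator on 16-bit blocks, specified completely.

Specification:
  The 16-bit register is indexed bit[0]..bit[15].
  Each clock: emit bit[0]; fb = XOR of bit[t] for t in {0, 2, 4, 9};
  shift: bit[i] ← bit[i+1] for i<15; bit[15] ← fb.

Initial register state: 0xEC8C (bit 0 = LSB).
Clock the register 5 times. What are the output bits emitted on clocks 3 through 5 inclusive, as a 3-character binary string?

reg_0 = 0xEC8C
clock 1: out=0, reg = 0xF646
clock 2: out=0, reg = 0x7B23
clock 3: out=1, reg = 0x3D91
clock 4: out=1, reg = 0x1EC8
clock 5: out=0, reg = 0x8F64

110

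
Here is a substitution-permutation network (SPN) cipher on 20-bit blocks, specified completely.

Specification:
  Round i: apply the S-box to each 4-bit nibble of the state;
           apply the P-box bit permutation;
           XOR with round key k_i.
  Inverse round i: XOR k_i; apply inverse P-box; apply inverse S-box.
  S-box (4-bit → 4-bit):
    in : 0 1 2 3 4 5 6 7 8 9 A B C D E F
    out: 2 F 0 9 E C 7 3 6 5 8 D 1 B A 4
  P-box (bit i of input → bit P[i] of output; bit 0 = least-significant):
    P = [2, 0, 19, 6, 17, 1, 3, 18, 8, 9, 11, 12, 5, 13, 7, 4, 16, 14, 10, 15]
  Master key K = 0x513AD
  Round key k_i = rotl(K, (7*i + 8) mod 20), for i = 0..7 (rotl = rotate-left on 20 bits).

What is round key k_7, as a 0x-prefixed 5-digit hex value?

0xAA275

K = 0x513AD
k_0 = rotl(K, (7*0+8) mod 20) = rotl(K, 8) = 0x3AD51
k_1 = rotl(K, (7*1+8) mod 20) = rotl(K, 15) = 0x6A89D
k_2 = rotl(K, (7*2+8) mod 20) = rotl(K, 2) = 0x44EB5
k_3 = rotl(K, (7*3+8) mod 20) = rotl(K, 9) = 0x75AA2
k_4 = rotl(K, (7*4+8) mod 20) = rotl(K, 16) = 0xD513A
k_5 = rotl(K, (7*5+8) mod 20) = rotl(K, 3) = 0x89D6A
k_6 = rotl(K, (7*6+8) mod 20) = rotl(K, 10) = 0xEB544
k_7 = rotl(K, (7*7+8) mod 20) = rotl(K, 17) = 0xAA275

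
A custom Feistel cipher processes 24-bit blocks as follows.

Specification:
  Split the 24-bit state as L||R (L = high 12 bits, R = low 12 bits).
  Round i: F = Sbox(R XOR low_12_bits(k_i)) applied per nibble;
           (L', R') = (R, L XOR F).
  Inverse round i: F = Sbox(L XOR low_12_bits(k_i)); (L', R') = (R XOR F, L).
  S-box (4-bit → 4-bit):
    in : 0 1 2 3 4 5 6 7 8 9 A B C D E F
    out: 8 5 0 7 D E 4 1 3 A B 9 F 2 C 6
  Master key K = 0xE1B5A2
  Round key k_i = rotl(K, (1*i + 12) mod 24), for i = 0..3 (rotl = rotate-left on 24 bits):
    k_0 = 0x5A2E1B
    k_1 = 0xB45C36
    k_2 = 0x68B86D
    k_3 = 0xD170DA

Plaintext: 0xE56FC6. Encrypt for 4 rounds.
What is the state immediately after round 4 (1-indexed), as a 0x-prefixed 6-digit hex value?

s_0 = plaintext = 0xE56FC6
s_1 = Round(s_0, k_0) = 0xFC6B74
s_2 = Round(s_1, k_1) = 0xB74E16
s_3 = Round(s_2, k_2) = 0xE16F6D
s_4 = Round(s_3, k_3) = 0xF6D887

0xF6D887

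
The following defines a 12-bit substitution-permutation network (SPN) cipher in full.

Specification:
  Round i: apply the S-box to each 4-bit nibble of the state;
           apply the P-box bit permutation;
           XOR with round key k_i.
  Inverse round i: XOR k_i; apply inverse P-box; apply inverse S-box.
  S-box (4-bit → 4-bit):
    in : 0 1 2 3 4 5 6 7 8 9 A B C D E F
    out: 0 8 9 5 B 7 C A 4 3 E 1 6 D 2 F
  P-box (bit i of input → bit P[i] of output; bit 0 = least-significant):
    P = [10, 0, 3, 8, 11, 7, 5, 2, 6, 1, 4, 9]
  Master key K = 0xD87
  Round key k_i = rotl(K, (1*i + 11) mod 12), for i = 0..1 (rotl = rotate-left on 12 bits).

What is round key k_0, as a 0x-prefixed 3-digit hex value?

0xEC3

K = 0xD87
k_0 = rotl(K, (1*0+11) mod 12) = rotl(K, 11) = 0xEC3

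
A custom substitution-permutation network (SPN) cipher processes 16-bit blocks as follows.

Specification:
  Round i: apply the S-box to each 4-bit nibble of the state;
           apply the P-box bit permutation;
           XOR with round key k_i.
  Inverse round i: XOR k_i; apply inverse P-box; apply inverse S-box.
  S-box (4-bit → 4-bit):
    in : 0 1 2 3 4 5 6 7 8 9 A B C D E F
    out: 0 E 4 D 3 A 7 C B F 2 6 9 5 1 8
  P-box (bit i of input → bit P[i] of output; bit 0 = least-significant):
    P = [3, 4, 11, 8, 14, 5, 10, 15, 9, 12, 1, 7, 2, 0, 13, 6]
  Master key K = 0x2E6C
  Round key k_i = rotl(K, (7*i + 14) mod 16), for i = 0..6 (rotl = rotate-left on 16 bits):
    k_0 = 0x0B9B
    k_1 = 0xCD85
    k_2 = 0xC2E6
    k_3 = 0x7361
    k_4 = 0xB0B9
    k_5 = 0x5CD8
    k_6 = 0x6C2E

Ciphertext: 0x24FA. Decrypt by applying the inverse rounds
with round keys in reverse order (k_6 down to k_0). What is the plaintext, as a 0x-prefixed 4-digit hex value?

s_0 = ciphertext = 0x24FA
s_1 = InvRound(s_0, k_6) = 0xCFEB
s_2 = InvRound(s_1, k_5) = 0xA655
s_3 = InvRound(s_2, k_4) = 0xC8BE
s_4 = InvRound(s_3, k_3) = 0x99F9
s_5 = InvRound(s_4, k_2) = 0x46E9
s_6 = InvRound(s_5, k_1) = 0xCE53
s_7 = InvRound(s_6, k_0) = 0xFF3C

0xFF3C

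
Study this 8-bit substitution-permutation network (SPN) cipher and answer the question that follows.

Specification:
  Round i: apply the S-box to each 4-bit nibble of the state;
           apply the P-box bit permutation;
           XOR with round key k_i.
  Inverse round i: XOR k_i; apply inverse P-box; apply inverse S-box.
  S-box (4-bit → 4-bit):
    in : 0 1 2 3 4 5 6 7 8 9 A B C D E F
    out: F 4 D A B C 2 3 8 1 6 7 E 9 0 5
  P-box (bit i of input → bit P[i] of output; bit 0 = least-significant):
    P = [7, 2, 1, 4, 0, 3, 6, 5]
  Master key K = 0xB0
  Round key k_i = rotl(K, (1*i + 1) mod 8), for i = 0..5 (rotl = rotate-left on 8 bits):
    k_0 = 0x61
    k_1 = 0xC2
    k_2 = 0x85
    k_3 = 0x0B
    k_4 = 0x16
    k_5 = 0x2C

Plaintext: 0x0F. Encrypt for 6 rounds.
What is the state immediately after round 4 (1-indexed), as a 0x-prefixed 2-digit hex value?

0x49

s_0 = plaintext = 0x0F
s_1 = Round(s_0, k_0) = 0x8A
s_2 = Round(s_1, k_1) = 0xE4
s_3 = Round(s_2, k_2) = 0x11
s_4 = Round(s_3, k_3) = 0x49
s_5 = Round(s_4, k_4) = 0xBF
s_6 = Round(s_5, k_5) = 0xE7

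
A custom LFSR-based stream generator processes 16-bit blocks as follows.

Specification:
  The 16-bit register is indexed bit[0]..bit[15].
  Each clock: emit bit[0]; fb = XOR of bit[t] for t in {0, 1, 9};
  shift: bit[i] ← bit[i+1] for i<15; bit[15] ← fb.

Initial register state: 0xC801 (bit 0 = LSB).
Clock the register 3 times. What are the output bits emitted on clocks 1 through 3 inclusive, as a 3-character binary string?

100

reg_0 = 0xC801
clock 1: out=1, reg = 0xE400
clock 2: out=0, reg = 0x7200
clock 3: out=0, reg = 0xB900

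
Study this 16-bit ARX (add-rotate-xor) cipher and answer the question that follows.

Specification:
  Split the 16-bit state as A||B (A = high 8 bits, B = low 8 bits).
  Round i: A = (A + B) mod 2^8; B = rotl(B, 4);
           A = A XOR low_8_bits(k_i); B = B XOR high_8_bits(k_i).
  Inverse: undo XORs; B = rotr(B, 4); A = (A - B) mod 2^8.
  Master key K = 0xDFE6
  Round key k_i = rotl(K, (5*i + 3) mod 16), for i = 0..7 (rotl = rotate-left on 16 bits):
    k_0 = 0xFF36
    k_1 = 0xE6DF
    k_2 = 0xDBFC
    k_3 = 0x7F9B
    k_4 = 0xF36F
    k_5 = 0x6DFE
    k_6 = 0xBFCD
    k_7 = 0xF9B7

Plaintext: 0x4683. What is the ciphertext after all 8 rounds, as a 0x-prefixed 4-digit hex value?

0x2E08

s_0 = plaintext = 0x4683
s_1 = Round(s_0, k_0) = 0xFFC7
s_2 = Round(s_1, k_1) = 0x199A
s_3 = Round(s_2, k_2) = 0x4F72
s_4 = Round(s_3, k_3) = 0x5A58
s_5 = Round(s_4, k_4) = 0xDD76
s_6 = Round(s_5, k_5) = 0xAD0A
s_7 = Round(s_6, k_6) = 0x7A1F
s_8 = Round(s_7, k_7) = 0x2E08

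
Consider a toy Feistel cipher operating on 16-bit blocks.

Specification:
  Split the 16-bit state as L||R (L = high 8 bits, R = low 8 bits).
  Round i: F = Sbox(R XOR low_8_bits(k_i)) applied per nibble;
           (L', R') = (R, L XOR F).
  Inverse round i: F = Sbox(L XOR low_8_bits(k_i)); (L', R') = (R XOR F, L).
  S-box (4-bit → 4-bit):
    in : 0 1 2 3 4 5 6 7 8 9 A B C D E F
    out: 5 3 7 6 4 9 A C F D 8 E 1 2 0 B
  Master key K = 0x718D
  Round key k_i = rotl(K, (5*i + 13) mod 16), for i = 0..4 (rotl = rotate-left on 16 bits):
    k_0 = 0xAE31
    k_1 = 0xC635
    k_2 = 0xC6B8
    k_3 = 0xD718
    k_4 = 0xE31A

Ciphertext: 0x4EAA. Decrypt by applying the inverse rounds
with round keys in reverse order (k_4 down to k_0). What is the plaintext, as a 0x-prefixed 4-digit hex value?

s_0 = ciphertext = 0x4EAA
s_1 = InvRound(s_0, k_4) = 0x3E4E
s_2 = InvRound(s_1, k_3) = 0x343E
s_3 = InvRound(s_2, k_2) = 0xCF34
s_4 = InvRound(s_3, k_1) = 0x8CCF
s_5 = InvRound(s_4, k_0) = 0x2D8C

0x2D8C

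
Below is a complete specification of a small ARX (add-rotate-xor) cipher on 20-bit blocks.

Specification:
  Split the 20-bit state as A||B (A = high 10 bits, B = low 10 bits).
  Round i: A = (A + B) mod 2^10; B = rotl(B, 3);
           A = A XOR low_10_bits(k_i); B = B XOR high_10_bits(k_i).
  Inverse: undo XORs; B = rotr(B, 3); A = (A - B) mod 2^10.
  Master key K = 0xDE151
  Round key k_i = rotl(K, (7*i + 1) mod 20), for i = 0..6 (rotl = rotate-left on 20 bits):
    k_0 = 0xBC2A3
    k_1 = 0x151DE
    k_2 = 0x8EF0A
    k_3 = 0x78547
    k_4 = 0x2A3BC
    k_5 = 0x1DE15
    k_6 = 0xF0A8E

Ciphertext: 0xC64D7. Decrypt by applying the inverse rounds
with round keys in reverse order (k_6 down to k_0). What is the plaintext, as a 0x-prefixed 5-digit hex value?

s_0 = ciphertext = 0xC64D7
s_1 = InvRound(s_0, k_6) = 0xAD6E2
s_2 = InvRound(s_1, k_5) = 0x73AD2
s_3 = InvRound(s_2, k_4) = 0x48D4F
s_4 = InvRound(s_3, k_3) = 0x53F15
s_5 = InvRound(s_4, k_2) = 0xC8325
s_6 = InvRound(s_5, k_1) = 0x840EE
s_7 = InvRound(s_6, k_0) = 0x5C343

0x5C343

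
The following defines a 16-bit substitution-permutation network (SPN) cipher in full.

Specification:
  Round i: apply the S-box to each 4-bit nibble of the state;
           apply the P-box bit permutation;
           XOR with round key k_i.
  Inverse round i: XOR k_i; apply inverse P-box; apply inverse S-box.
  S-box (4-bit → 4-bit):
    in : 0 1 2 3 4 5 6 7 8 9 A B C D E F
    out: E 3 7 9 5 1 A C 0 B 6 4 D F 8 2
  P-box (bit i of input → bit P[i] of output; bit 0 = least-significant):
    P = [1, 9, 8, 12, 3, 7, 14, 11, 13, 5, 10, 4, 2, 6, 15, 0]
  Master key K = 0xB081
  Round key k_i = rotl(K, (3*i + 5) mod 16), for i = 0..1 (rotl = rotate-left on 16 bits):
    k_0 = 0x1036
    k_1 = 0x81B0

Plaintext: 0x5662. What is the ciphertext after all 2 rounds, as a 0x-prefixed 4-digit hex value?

s_0 = plaintext = 0x5662
s_1 = Round(s_0, k_0) = 0x1B80
s_2 = Round(s_1, k_1) = 0x96F4

0x96F4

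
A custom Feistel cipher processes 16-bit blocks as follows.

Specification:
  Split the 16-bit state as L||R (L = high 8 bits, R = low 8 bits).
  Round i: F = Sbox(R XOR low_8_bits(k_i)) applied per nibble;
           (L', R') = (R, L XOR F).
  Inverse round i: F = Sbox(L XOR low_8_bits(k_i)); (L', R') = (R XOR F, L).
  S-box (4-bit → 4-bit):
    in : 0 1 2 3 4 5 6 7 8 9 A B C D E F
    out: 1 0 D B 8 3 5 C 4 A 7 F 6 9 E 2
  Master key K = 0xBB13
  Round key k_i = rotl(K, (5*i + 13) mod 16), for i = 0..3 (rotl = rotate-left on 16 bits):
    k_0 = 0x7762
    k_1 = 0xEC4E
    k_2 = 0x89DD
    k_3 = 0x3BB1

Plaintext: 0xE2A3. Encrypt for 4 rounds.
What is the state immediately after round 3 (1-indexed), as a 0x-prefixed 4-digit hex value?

s_0 = plaintext = 0xE2A3
s_1 = Round(s_0, k_0) = 0xA382
s_2 = Round(s_1, k_1) = 0x82C5
s_3 = Round(s_2, k_2) = 0xC586
s_4 = Round(s_3, k_3) = 0x8679

0xC586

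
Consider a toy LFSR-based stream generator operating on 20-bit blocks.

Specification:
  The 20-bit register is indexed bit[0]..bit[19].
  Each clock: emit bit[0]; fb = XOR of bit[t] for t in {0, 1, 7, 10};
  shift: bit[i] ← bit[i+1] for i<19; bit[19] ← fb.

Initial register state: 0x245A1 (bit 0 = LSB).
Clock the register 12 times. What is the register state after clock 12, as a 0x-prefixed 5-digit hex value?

reg_0 = 0x245A1
clock 1: out=1, reg = 0x922D0
clock 2: out=0, reg = 0xC9168
clock 3: out=0, reg = 0x648B4
clock 4: out=0, reg = 0xB245A
clock 5: out=0, reg = 0x5922D
clock 6: out=1, reg = 0xAC916
clock 7: out=0, reg = 0xD648B
clock 8: out=1, reg = 0x6B245
clock 9: out=1, reg = 0xB5922
clock 10: out=0, reg = 0xDAC91
clock 11: out=1, reg = 0xED648
clock 12: out=0, reg = 0xF6B24

0xF6B24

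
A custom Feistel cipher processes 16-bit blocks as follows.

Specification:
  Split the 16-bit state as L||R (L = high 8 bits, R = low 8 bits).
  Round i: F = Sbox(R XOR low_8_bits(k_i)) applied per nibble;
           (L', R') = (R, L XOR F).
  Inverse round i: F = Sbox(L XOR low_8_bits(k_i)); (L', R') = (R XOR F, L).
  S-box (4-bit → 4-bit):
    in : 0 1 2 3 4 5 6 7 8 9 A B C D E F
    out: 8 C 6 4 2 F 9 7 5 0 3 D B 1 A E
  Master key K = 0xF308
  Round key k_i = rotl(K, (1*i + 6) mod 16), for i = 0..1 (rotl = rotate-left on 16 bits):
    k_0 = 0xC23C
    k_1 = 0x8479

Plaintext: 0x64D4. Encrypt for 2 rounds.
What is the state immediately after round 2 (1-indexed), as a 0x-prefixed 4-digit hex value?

s_0 = plaintext = 0x64D4
s_1 = Round(s_0, k_0) = 0xD4C1
s_2 = Round(s_1, k_1) = 0xC101

0xC101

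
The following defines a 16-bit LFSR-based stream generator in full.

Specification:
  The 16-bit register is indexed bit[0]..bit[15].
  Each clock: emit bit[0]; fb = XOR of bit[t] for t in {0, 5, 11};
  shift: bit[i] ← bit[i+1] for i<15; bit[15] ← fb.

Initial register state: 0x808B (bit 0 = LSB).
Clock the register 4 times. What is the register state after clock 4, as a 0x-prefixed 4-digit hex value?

0xF808

reg_0 = 0x808B
clock 1: out=1, reg = 0xC045
clock 2: out=1, reg = 0xE022
clock 3: out=0, reg = 0xF011
clock 4: out=1, reg = 0xF808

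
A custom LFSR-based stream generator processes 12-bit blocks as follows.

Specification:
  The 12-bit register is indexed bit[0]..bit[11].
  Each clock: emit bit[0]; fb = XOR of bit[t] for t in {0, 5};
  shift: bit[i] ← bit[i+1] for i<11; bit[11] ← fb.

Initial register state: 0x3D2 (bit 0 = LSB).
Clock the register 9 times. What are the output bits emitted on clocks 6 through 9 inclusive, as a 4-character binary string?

0111

reg_0 = 0x3D2
clock 1: out=0, reg = 0x1E9
clock 2: out=1, reg = 0x0F4
clock 3: out=0, reg = 0x87A
clock 4: out=0, reg = 0xC3D
clock 5: out=1, reg = 0x61E
clock 6: out=0, reg = 0x30F
clock 7: out=1, reg = 0x987
clock 8: out=1, reg = 0xCC3
clock 9: out=1, reg = 0xE61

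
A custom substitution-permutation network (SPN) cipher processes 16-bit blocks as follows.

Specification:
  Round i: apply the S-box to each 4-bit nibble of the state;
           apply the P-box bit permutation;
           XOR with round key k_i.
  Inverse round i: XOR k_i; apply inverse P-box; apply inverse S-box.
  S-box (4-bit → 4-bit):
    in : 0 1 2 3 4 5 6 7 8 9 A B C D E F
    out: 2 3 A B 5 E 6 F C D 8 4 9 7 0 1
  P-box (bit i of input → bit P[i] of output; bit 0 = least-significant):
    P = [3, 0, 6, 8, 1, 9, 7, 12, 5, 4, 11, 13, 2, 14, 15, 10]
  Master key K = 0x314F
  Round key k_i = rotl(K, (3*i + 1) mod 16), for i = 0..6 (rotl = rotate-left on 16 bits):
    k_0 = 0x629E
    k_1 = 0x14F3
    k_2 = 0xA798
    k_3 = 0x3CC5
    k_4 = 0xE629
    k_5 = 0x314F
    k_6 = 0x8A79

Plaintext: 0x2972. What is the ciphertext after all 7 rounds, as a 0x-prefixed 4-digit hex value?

0x5CC0

s_0 = plaintext = 0x2972
s_1 = Round(s_0, k_0) = 0x1D3D
s_2 = Round(s_1, k_1) = 0x4E8C
s_3 = Round(s_2, k_2) = 0x3614
s_4 = Round(s_3, k_3) = 0x729B
s_5 = Round(s_4, k_4) = 0x12FF
s_6 = Round(s_5, k_5) = 0x5151
s_7 = Round(s_6, k_6) = 0x5CC0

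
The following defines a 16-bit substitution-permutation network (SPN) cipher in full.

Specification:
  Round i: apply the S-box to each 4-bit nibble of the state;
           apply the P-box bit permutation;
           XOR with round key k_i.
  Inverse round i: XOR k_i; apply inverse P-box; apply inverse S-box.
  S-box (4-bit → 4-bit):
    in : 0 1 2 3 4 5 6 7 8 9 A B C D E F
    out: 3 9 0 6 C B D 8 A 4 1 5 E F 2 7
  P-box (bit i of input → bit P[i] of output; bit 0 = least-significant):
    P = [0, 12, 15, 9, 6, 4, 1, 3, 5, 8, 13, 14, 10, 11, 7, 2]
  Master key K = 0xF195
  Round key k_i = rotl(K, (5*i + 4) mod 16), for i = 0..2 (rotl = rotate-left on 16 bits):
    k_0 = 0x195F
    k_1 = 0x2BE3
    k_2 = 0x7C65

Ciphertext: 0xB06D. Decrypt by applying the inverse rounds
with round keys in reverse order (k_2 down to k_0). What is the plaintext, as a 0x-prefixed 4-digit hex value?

s_0 = ciphertext = 0xB06D
s_1 = InvRound(s_0, k_2) = 0x0779
s_2 = InvRound(s_1, k_1) = 0xF9C2
s_3 = InvRound(s_2, k_0) = 0x448B

0x448B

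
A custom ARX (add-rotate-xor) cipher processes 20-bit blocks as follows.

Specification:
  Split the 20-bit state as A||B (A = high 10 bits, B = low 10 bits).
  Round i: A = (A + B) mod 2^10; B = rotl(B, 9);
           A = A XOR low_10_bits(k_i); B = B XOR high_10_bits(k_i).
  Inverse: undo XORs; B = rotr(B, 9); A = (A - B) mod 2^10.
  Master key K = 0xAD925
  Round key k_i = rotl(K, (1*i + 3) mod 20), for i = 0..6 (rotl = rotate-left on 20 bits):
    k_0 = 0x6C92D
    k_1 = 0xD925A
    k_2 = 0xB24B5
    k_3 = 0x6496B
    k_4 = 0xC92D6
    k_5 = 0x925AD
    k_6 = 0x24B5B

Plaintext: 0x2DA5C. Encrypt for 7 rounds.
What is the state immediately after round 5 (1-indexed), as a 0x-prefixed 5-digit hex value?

0x66F3A

s_0 = plaintext = 0x2DA5C
s_1 = Round(s_0, k_0) = 0x8FC9C
s_2 = Round(s_1, k_1) = 0x2072A
s_3 = Round(s_2, k_2) = 0xC7B5C
s_4 = Round(s_3, k_3) = 0xC443C
s_5 = Round(s_4, k_4) = 0x66F3A
s_6 = Round(s_5, k_5) = 0x5E3D4
s_7 = Round(s_6, k_6) = 0x85D78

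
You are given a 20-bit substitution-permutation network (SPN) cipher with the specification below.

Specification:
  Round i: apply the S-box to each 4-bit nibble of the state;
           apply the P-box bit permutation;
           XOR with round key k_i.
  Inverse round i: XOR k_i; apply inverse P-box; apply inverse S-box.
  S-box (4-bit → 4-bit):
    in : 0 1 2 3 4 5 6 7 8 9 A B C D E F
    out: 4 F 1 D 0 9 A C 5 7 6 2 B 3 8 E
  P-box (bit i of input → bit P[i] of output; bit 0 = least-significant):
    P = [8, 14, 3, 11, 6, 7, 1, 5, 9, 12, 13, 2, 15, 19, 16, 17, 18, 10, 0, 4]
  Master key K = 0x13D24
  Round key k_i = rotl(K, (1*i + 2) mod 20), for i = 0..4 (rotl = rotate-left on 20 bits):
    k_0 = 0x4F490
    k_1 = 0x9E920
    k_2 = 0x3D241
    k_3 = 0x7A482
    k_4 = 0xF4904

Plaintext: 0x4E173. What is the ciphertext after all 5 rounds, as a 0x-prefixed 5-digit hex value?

s_0 = plaintext = 0x4E173
s_1 = Round(s_0, k_0) = 0x6CFBE
s_2 = Round(s_1, k_1) = 0x355B4
s_3 = Round(s_2, k_2) = 0x550D4
s_4 = Round(s_3, k_3) = 0x10452
s_5 = Round(s_4, k_4) = 0xA4C75

0xA4C75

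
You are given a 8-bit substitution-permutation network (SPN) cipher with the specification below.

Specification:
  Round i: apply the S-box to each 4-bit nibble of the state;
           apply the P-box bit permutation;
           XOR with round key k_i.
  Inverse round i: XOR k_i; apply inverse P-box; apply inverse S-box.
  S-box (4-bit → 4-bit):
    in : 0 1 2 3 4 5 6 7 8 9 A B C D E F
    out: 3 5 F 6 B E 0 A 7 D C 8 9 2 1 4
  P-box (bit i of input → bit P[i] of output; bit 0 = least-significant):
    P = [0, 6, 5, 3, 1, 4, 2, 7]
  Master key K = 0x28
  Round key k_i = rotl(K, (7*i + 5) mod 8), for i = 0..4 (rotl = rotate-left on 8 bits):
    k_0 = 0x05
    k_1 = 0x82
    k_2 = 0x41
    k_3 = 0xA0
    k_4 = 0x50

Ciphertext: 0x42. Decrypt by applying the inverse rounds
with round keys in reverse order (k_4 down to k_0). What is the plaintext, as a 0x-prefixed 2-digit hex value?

0xAF

s_0 = ciphertext = 0x42
s_1 = InvRound(s_0, k_4) = 0x06
s_2 = InvRound(s_1, k_3) = 0x9F
s_3 = InvRound(s_2, k_2) = 0x27
s_4 = InvRound(s_3, k_1) = 0xA1
s_5 = InvRound(s_4, k_0) = 0xAF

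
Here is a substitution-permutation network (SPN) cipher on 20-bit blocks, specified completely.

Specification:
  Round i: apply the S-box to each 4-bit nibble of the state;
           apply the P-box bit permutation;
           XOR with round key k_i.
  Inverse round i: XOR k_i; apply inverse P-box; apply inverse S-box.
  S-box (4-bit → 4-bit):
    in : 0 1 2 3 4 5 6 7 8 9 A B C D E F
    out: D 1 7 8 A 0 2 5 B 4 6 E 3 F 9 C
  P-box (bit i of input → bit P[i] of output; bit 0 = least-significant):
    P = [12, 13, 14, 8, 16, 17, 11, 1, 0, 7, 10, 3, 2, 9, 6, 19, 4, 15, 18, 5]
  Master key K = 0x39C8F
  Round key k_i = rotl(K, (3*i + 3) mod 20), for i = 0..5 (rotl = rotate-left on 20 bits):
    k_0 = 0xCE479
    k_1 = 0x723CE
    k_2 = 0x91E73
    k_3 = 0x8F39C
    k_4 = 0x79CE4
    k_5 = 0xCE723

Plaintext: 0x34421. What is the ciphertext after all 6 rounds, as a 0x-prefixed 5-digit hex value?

0xDC9B8

s_0 = plaintext = 0x34421
s_1 = Round(s_0, k_0) = 0x7FED1
s_2 = Round(s_1, k_1) = 0x83B95
s_3 = Round(s_2, k_2) = 0x192CB
s_4 = Round(s_3, k_3) = 0xB964D
s_5 = Round(s_4, k_4) = 0x16D06
s_6 = Round(s_5, k_5) = 0xDC9B8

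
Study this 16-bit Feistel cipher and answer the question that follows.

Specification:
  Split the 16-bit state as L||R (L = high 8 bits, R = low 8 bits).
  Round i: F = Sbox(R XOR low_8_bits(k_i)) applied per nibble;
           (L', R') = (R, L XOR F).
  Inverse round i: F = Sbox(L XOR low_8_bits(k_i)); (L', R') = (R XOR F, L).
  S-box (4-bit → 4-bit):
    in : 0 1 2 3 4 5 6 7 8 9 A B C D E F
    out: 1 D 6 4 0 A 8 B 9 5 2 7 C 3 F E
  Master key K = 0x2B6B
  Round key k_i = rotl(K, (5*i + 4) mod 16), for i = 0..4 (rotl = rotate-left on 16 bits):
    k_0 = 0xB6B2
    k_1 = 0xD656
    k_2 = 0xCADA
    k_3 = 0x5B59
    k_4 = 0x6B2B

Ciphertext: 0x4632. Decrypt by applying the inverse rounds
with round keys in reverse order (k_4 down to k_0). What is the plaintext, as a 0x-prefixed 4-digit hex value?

0xA43C

s_0 = ciphertext = 0x4632
s_1 = InvRound(s_0, k_4) = 0xB146
s_2 = InvRound(s_1, k_3) = 0xBFB1
s_3 = InvRound(s_2, k_2) = 0x3BBF
s_4 = InvRound(s_3, k_1) = 0x3C3B
s_5 = InvRound(s_4, k_0) = 0xA43C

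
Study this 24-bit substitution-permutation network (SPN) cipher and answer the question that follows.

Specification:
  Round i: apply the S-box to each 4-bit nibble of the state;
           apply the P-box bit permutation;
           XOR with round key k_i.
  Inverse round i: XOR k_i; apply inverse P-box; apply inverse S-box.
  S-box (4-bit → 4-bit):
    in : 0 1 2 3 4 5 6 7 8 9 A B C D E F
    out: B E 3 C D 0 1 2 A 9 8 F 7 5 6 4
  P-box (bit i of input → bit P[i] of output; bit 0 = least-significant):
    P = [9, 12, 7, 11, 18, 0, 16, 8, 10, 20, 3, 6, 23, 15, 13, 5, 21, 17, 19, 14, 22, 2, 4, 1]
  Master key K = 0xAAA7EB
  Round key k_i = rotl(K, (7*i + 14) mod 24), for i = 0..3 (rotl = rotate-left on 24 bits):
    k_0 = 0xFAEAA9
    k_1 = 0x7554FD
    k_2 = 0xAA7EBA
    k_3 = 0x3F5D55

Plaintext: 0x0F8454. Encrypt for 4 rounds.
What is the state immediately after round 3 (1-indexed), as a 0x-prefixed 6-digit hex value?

s_0 = plaintext = 0x0F8454
s_1 = Round(s_0, k_0) = 0xB26447
s_2 = Round(s_1, k_1) = 0x9241A3
s_3 = Round(s_2, k_2) = 0x585750
s_4 = Round(s_3, k_3) = 0x2D0755

0x585750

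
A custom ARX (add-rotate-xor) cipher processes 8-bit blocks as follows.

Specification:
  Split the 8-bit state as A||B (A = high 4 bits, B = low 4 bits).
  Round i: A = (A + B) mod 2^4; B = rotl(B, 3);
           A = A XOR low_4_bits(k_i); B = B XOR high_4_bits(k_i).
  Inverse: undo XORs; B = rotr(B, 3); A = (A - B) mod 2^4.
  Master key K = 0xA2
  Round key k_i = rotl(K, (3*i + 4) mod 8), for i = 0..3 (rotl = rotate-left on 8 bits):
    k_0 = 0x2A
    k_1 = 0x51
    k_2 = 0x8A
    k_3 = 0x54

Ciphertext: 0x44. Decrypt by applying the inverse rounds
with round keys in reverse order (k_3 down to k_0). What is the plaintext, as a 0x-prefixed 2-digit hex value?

0x04

s_0 = ciphertext = 0x44
s_1 = InvRound(s_0, k_3) = 0xE2
s_2 = InvRound(s_1, k_2) = 0xF5
s_3 = InvRound(s_2, k_1) = 0xE0
s_4 = InvRound(s_3, k_0) = 0x04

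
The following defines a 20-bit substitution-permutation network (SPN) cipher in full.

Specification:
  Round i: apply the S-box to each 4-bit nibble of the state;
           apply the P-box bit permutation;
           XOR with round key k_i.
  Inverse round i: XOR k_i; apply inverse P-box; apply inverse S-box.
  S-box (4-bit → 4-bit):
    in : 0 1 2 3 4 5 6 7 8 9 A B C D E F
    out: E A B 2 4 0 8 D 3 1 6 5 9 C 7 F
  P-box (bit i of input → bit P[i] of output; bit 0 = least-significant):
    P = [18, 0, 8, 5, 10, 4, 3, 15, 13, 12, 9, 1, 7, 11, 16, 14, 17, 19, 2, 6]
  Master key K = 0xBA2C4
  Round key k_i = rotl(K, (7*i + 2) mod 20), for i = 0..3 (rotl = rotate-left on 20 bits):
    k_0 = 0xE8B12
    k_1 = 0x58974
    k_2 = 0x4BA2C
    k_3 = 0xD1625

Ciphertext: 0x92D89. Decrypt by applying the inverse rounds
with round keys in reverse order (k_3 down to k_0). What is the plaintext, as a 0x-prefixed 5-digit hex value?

0x1D8AD

s_0 = ciphertext = 0x92D89
s_1 = InvRound(s_0, k_3) = 0x48E47
s_2 = InvRound(s_1, k_2) = 0x652B1
s_3 = InvRound(s_2, k_1) = 0x7FA6A
s_4 = InvRound(s_3, k_0) = 0x1D8AD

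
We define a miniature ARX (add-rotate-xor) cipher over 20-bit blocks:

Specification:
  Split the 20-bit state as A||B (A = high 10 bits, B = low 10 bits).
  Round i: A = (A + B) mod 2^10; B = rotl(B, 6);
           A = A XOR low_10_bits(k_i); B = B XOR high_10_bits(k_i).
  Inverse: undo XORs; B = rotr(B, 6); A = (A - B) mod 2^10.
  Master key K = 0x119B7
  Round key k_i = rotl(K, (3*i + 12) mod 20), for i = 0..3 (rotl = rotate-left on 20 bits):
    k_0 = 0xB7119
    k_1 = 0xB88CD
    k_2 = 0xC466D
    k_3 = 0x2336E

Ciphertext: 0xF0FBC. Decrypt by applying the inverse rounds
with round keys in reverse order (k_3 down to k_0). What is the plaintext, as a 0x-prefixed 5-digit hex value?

s_0 = ciphertext = 0xF0FBC
s_1 = InvRound(s_0, k_3) = 0x6870C
s_2 = InvRound(s_1, k_2) = 0x7F1D0
s_3 = InvRound(s_2, k_1) = 0x8172C
s_4 = InvRound(s_3, k_0) = 0x05707

0x05707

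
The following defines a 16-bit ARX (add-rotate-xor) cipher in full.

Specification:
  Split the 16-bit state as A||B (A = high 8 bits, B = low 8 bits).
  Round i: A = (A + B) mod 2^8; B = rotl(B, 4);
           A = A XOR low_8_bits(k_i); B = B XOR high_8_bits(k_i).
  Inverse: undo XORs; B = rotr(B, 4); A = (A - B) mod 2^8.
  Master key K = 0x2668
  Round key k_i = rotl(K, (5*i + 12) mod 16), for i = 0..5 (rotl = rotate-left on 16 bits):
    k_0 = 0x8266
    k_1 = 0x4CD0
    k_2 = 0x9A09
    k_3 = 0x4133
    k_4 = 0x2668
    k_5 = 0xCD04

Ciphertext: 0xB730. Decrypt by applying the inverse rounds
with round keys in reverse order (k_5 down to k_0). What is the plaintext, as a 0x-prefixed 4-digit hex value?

s_0 = ciphertext = 0xB730
s_1 = InvRound(s_0, k_5) = 0xD4DF
s_2 = InvRound(s_1, k_4) = 0x1D9F
s_3 = InvRound(s_2, k_3) = 0x41ED
s_4 = InvRound(s_3, k_2) = 0xD177
s_5 = InvRound(s_4, k_1) = 0x4EB3
s_6 = InvRound(s_5, k_0) = 0x1513

0x1513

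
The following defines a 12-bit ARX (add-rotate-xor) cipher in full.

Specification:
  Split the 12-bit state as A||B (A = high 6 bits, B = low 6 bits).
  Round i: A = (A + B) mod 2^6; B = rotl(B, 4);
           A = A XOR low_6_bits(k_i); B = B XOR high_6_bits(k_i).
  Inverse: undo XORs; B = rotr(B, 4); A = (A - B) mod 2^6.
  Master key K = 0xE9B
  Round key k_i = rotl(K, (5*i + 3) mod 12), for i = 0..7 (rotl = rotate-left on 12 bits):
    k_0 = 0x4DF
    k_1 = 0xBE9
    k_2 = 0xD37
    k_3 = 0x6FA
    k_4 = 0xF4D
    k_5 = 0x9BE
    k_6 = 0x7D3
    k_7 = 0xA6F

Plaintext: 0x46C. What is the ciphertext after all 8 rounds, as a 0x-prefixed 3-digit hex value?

0x9B5

s_0 = plaintext = 0x46C
s_1 = Round(s_0, k_0) = 0x898
s_2 = Round(s_1, k_1) = 0x4E9
s_3 = Round(s_2, k_2) = 0x2EE
s_4 = Round(s_3, k_3) = 0x0F0
s_5 = Round(s_4, k_4) = 0xFB1
s_6 = Round(s_5, k_5) = 0x47A
s_7 = Round(s_6, k_6) = 0x631
s_8 = Round(s_7, k_7) = 0x9B5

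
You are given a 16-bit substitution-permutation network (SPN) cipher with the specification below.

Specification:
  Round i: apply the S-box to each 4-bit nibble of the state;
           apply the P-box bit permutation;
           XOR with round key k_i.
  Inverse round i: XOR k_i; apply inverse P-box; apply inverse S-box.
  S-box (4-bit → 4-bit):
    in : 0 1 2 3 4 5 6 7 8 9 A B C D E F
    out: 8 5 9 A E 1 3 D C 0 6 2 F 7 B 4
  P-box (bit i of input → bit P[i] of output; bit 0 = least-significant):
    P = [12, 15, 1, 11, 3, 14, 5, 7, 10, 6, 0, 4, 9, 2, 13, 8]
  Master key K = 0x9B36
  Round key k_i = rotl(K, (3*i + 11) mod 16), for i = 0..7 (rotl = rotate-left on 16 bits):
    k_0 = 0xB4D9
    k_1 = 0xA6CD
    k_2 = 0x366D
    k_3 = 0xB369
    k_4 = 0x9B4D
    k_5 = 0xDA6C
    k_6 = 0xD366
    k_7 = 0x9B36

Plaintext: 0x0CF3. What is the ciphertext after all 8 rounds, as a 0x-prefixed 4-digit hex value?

s_0 = plaintext = 0x0CF3
s_1 = Round(s_0, k_0) = 0x39A8
s_2 = Round(s_1, k_1) = 0xEFEB
s_3 = Round(s_2, k_2) = 0xF5E0
s_4 = Round(s_3, k_3) = 0xDFE1
s_5 = Round(s_4, k_4) = 0xE9C2
s_6 = Round(s_5, k_5) = 0x81C0
s_7 = Round(s_6, k_6) = 0xBECF
s_8 = Round(s_7, k_7) = 0xDFC8

0xDFC8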